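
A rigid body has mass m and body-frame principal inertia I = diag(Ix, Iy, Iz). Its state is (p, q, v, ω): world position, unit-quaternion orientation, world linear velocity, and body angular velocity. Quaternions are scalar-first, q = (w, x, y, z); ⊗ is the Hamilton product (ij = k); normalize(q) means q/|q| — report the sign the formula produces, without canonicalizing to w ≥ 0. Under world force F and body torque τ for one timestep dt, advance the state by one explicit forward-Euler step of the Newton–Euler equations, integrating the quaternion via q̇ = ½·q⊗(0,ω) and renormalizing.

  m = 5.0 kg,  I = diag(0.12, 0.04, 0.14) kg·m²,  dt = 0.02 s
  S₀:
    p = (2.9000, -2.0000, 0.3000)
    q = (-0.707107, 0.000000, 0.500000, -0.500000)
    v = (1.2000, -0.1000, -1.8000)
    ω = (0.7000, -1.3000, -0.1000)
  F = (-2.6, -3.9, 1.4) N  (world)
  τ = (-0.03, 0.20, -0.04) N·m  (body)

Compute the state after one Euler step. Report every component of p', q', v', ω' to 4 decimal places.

α = I⁻¹(τ − ω×Iω) = (-0.3583, 4.9650, -0.8057)
ω' = ω + α·dt = (0.6928, -1.2007, -0.1161)
q⊗(0,ω) = (0.6000000, -1.1949749, 0.5692391, -0.2792893)
q + ½dt·q⊗(0,ω), renormalized = (-0.7010, -0.0119, 0.5056, -0.5027)
a = F/m = (-0.5200, -0.7800, 0.2800)
p + v·dt = (2.9240, -2.0020, 0.2640)
new velocity v' = (1.1896, -0.1156, -1.7944)

p' = (2.9240, -2.0020, 0.2640)
q' = (-0.7010, -0.0119, 0.5056, -0.5027)
v' = (1.1896, -0.1156, -1.7944)
ω' = (0.6928, -1.2007, -0.1161)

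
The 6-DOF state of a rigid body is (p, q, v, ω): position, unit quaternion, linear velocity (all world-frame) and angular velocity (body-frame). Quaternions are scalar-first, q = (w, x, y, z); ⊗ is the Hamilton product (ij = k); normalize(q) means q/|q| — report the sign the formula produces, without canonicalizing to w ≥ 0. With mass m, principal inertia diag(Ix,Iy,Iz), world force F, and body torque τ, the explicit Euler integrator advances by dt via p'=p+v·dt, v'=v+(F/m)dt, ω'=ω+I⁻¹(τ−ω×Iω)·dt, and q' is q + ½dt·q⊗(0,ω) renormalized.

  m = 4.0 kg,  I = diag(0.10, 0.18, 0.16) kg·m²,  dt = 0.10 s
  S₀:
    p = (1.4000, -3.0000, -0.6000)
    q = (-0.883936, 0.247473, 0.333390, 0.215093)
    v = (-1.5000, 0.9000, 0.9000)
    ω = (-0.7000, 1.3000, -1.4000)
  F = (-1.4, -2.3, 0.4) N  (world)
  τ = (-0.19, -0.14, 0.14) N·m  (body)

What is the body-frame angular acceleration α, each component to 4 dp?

α = (-2.2640, -0.4511, 1.3300)

ω×(Iω) gyroscopic = (0.0364, -0.0588, -0.0728)
angular accel α = (-2.2640, -0.4511, 1.3300)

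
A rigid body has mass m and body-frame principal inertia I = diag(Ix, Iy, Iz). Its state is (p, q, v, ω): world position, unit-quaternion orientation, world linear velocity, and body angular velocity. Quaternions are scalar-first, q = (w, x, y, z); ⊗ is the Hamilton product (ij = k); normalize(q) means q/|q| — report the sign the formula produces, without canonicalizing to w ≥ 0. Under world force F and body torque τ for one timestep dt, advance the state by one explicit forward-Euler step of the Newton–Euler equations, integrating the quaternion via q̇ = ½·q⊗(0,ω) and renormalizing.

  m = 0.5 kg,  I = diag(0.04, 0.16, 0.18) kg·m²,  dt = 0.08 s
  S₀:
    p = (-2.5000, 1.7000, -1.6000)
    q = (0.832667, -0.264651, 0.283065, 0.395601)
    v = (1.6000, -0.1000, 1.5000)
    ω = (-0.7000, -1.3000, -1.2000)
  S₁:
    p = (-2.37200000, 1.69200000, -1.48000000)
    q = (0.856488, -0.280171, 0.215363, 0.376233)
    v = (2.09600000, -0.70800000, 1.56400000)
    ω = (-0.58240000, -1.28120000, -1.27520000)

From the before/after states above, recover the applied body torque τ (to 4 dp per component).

τ = (0.0900, -0.0800, -0.0600)

ω₁ − ω₀ = (0.11760000, 0.01880000, -0.07520000)
I·α + gyro = (0.0900, -0.0800, -0.0600)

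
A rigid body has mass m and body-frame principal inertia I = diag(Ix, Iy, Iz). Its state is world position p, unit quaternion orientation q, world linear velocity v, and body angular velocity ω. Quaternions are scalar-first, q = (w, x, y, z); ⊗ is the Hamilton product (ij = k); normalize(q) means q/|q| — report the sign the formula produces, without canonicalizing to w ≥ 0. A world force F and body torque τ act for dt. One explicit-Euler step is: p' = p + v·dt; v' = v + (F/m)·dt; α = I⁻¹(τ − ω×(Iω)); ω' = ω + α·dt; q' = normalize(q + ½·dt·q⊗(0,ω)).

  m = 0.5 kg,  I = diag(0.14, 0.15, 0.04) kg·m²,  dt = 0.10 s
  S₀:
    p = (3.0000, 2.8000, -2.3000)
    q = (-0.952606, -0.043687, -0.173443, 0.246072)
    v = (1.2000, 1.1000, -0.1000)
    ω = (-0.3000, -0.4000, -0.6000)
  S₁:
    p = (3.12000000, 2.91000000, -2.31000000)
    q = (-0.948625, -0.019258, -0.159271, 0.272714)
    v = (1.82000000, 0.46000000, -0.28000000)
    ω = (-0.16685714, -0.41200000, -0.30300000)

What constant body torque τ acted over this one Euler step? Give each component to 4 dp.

τ = (0.1600, 0.0000, 0.1200)

Δω = ω₁−ω₀ = (0.13314286, -0.01200000, 0.29700000)
τ = I·(Δω/dt) + ω₀×(Iω₀) = (0.1600, 0.0000, 0.1200)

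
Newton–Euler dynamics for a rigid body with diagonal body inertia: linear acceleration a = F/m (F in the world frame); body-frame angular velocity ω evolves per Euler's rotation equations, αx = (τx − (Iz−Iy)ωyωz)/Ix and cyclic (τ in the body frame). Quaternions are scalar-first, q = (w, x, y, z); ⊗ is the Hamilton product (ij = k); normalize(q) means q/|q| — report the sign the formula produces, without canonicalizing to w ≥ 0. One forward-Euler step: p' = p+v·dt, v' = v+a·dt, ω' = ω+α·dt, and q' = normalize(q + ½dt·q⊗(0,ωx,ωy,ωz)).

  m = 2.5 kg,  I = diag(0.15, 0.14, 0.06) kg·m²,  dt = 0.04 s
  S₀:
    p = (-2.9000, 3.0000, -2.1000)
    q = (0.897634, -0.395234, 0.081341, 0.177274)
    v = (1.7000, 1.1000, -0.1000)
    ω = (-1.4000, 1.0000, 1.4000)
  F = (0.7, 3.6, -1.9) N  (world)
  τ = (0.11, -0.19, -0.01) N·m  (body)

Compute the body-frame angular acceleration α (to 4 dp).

ω×(Iω) gyroscopic = (-0.1120, -0.1764, 0.0140)
angular accel α = (1.4800, -0.0971, -0.4000)

α = (1.4800, -0.0971, -0.4000)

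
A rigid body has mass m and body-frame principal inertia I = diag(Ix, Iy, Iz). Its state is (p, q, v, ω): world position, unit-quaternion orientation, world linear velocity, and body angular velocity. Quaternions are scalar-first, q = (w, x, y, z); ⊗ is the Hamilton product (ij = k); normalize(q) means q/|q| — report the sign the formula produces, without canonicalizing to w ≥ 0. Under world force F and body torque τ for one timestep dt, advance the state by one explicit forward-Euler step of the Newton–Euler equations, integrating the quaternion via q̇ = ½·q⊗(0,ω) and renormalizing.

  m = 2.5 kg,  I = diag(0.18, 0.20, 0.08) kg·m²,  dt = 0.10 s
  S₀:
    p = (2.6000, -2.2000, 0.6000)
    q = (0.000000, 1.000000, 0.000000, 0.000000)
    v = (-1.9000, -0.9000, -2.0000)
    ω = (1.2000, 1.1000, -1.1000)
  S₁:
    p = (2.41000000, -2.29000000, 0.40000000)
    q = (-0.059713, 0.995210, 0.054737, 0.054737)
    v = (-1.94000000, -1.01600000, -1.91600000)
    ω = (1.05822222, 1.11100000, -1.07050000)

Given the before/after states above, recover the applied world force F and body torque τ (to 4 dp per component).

F = (-1.0000, -2.9000, 2.1000)
τ = (-0.1100, -0.1100, 0.0500)

ω₁ − ω₀ = (-0.14177778, 0.01100000, 0.02950000)
precession coupling = (0.1452, -0.1320, 0.0264)
applied torque τ = (-0.1100, -0.1100, 0.0500)
velocity change Δv = (-0.04000000, -0.11600000, 0.08400000)
applied force F = (-1.0000, -2.9000, 2.1000)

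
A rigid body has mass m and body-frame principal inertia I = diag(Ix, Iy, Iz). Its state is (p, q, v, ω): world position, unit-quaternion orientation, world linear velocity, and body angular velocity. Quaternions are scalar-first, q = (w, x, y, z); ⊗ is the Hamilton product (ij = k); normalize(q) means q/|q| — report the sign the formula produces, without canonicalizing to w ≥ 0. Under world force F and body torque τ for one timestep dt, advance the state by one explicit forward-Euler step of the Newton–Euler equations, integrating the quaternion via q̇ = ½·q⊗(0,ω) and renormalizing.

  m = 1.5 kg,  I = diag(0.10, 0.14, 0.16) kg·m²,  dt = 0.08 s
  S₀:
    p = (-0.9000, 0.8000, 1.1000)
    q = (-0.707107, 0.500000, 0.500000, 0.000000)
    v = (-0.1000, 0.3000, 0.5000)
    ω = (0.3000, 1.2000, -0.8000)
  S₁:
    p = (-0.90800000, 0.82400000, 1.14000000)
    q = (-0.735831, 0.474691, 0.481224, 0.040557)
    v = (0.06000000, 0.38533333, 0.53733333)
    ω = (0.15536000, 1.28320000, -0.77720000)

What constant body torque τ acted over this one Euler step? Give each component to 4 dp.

τ = (-0.2000, 0.1600, 0.0600)

rate change Δω = (-0.14464000, 0.08320000, 0.02280000)
precession coupling = (-0.0192, 0.0144, 0.0144)
applied torque τ = (-0.2000, 0.1600, 0.0600)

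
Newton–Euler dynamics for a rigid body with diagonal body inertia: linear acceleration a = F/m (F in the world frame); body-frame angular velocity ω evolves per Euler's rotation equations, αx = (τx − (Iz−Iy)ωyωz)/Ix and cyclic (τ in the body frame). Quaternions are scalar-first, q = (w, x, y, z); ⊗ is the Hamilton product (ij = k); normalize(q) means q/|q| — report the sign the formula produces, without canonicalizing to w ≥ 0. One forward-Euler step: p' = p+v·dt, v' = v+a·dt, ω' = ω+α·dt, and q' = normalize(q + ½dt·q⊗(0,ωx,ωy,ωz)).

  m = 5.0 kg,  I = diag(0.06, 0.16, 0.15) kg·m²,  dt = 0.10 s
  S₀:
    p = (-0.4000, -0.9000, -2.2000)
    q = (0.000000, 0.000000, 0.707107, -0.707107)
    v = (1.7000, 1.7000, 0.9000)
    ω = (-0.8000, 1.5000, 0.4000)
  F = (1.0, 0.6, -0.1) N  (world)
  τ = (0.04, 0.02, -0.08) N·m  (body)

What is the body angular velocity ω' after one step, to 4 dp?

ω' = (-0.7233, 1.4945, 0.4267)

gyro term ω×Iω = (-0.0060, 0.0288, -0.1200)
α = I⁻¹(τ − ω×Iω) = (0.7667, -0.0550, 0.2667)
new body rate ω' = (-0.7233, 1.4945, 0.4267)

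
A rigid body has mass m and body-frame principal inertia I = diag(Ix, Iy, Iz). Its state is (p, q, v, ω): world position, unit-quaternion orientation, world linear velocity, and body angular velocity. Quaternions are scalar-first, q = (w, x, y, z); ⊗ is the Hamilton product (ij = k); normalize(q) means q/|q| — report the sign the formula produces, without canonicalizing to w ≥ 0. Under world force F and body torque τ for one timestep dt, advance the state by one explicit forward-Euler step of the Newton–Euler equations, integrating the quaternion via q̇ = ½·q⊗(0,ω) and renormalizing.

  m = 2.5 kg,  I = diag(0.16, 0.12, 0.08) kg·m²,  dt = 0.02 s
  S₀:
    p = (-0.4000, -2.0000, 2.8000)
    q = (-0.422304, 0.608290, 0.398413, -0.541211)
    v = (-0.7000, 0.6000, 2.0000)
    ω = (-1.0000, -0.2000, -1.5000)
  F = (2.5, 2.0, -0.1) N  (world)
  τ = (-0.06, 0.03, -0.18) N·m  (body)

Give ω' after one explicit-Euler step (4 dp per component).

gyro term ω×Iω = (-0.0120, 0.1200, -0.0080)
angular accel α = (-0.3000, -0.7500, -2.1500)
ω + α·dt = (-1.0060, -0.2150, -1.5430)

ω' = (-1.0060, -0.2150, -1.5430)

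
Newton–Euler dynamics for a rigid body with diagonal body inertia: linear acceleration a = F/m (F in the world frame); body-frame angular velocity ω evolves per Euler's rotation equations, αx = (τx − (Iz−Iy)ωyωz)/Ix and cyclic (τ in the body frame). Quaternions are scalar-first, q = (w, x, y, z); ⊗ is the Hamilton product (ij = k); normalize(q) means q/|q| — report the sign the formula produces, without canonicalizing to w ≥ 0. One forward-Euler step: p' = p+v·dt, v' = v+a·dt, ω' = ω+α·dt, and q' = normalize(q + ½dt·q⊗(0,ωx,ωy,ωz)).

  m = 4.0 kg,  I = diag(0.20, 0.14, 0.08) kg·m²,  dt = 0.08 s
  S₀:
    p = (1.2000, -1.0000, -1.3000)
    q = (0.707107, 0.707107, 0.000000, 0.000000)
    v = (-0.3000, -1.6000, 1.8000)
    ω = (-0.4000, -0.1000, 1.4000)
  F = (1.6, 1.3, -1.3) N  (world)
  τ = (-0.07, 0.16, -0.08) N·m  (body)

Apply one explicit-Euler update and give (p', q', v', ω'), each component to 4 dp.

linear accel F/m = (0.4000, 0.3250, -0.3250)
p' = p + v·dt = (1.1760, -1.1280, -1.1560)
v' = v + a·dt = (-0.2680, -1.5740, 1.7740)
angular accel α = (-0.3920, 1.6229, -0.9700)
ω + α·dt = (-0.4314, 0.0298, 1.3224)
Hamilton product q⊗(0,ω) = (0.2828428, -0.2828428, -1.0606605, 0.9192391)
q' = normalize(q + ½dt·q⊗(0,ω)) = (0.7172, 0.6946, -0.0424, 0.0367)

p' = (1.1760, -1.1280, -1.1560)
q' = (0.7172, 0.6946, -0.0424, 0.0367)
v' = (-0.2680, -1.5740, 1.7740)
ω' = (-0.4314, 0.0298, 1.3224)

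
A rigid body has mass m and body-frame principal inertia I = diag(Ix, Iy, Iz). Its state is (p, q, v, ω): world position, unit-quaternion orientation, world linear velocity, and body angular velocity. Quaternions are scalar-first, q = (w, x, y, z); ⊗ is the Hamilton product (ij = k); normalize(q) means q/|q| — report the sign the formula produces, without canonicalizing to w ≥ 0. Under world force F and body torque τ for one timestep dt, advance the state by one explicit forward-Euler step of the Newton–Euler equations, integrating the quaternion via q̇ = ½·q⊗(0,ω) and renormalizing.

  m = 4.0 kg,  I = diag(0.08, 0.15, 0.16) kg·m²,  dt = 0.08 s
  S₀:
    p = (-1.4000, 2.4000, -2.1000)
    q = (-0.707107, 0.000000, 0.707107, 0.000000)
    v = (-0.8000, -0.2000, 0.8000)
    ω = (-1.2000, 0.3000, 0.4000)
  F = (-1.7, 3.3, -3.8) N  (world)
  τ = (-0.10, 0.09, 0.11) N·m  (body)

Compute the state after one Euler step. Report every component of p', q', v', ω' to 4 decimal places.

precession coupling ω×(Iω) = (0.0012, 0.0384, -0.0252)
(τ − ω×Iω)/I = (-1.2650, 0.3440, 0.8450)
ω' = ω + α·dt = (-1.3012, 0.3275, 0.4676)
Hamilton product q⊗(0,ω) = (-0.2121321, 1.1313712, -0.2121321, 0.5656856)
updated quaternion q' = (-0.7146, 0.0452, 0.6977, 0.0226)
linear accel F/m = (-0.4250, 0.8250, -0.9500)
new position p' = (-1.4640, 2.3840, -2.0360)
new velocity v' = (-0.8340, -0.1340, 0.7240)

p' = (-1.4640, 2.3840, -2.0360)
q' = (-0.7146, 0.0452, 0.6977, 0.0226)
v' = (-0.8340, -0.1340, 0.7240)
ω' = (-1.3012, 0.3275, 0.4676)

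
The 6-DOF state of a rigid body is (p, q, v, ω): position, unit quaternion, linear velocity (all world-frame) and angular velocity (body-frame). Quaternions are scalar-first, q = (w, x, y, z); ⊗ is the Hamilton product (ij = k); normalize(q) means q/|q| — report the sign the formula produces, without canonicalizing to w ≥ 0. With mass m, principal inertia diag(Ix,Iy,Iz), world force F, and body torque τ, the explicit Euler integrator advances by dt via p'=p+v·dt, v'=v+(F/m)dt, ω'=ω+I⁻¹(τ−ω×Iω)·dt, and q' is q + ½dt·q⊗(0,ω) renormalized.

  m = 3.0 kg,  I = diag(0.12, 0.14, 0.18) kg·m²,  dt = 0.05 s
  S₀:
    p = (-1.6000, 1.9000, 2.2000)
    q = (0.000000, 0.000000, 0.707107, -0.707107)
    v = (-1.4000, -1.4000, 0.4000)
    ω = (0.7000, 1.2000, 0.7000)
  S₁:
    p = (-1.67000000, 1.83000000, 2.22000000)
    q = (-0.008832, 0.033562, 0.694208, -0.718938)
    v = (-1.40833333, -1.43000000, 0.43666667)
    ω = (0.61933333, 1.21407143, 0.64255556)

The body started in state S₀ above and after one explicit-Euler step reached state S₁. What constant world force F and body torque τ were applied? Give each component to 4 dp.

F = (-0.5000, -1.8000, 2.2000)
τ = (-0.1600, 0.0100, -0.1900)

rate change Δω = (-0.08066667, 0.01407143, -0.05744444)
I·α + gyro = (-0.1600, 0.0100, -0.1900)
Δv = v₁−v₀ = (-0.00833333, -0.03000000, 0.03666667)
applied force F = (-0.5000, -1.8000, 2.2000)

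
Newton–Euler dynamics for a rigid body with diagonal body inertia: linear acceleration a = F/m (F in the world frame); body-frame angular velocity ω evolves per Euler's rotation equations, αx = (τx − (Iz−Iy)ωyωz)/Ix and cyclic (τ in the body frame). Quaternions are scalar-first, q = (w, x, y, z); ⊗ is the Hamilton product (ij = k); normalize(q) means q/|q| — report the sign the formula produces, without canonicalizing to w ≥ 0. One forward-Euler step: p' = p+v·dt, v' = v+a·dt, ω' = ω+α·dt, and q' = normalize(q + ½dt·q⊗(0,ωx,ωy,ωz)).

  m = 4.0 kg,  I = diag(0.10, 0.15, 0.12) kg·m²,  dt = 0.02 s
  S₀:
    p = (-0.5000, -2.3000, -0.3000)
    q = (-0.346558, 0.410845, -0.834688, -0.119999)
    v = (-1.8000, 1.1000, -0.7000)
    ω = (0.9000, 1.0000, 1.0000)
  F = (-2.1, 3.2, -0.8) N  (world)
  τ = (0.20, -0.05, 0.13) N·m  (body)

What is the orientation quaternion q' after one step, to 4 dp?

Hamilton product q⊗(0,ω) = (0.5849265, -1.0265912, -0.8654021, 0.8155062)
q' = normalize(q + ½dt·q⊗(0,ω)) = (-0.3407, 0.4005, -0.8432, -0.1118)

q' = (-0.3407, 0.4005, -0.8432, -0.1118)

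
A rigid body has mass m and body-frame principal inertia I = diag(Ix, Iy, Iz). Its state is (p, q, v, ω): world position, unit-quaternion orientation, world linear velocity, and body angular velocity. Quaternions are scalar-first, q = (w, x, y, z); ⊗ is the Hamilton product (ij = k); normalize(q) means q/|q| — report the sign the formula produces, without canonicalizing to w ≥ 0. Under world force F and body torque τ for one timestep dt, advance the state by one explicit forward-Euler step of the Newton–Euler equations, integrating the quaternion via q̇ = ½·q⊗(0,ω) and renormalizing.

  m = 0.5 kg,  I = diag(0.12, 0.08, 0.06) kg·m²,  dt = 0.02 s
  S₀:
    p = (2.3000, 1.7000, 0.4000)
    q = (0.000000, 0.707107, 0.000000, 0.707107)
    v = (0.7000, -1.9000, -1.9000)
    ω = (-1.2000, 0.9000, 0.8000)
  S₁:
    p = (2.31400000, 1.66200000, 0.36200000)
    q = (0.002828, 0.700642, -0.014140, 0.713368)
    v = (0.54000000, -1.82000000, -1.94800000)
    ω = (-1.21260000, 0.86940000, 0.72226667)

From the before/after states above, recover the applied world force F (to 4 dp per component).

F = (-4.0000, 2.0000, -1.2000)

v₁ − v₀ = (-0.16000000, 0.08000000, -0.04800000)
applied force F = (-4.0000, 2.0000, -1.2000)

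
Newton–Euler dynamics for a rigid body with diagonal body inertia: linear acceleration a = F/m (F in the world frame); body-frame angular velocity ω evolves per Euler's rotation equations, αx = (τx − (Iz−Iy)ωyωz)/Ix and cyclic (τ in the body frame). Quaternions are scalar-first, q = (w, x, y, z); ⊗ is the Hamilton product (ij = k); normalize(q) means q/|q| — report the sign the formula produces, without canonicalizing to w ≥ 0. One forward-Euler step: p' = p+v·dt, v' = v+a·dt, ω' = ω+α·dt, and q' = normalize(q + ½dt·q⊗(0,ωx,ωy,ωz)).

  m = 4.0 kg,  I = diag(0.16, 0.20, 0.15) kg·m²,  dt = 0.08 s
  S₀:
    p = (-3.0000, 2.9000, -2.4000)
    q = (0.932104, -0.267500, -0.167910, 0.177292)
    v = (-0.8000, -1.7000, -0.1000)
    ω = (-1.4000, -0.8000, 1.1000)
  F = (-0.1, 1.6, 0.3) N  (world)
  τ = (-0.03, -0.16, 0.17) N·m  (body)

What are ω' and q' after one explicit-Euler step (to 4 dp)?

ω×(Iω) gyroscopic = (0.0440, -0.0154, 0.0448)
(τ − ω×Iω)/I = (-0.4625, -0.7230, 0.8347)
ω + α·dt = (-1.4370, -0.8578, 1.1668)
Hamilton product q⊗(0,ω) = (-0.7038492, -1.3478130, -0.6996420, 1.0042404)
q + ½dt·q⊗(0,ω), renormalized = (0.9012, -0.3204, -0.1953, 0.2168)

ω' = (-1.4370, -0.8578, 1.1668)
q' = (0.9012, -0.3204, -0.1953, 0.2168)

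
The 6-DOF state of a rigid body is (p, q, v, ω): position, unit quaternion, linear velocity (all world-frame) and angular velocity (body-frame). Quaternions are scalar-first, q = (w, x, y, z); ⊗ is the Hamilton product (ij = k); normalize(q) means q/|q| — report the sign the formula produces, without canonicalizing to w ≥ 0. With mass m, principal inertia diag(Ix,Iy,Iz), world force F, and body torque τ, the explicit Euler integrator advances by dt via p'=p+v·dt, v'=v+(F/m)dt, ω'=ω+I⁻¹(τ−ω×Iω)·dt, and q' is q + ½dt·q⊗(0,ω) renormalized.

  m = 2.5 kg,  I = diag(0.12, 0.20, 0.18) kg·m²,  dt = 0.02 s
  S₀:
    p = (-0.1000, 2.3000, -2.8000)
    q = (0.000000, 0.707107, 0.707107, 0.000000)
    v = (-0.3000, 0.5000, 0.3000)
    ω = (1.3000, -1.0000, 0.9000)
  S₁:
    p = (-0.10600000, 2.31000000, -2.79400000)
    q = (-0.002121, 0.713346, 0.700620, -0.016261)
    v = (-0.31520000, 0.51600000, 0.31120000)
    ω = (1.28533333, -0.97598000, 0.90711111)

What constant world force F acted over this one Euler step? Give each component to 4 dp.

F = (-1.9000, 2.0000, 1.4000)

velocity change Δv = (-0.01520000, 0.01600000, 0.01120000)
F = m·Δv/dt = (-1.9000, 2.0000, 1.4000)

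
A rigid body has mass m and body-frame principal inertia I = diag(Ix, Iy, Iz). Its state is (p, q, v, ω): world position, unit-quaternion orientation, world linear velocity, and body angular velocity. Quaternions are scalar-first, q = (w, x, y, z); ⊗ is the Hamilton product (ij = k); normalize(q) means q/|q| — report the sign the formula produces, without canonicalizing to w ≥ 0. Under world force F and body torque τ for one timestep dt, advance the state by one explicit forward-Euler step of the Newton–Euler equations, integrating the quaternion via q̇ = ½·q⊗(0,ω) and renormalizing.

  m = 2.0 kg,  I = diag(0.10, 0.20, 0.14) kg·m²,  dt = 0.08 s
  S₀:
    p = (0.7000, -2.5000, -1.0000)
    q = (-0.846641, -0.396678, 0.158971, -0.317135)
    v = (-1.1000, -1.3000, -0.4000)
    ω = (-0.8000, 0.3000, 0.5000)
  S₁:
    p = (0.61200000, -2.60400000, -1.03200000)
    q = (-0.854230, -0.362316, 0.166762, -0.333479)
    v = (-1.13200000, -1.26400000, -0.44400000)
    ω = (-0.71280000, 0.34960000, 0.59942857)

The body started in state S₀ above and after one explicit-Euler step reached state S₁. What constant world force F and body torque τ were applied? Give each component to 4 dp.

F = (-0.8000, 0.9000, -1.1000)
τ = (0.1000, 0.1400, 0.1500)

rate change Δω = (0.08720000, 0.04960000, 0.09942857)
ω₀×(Iω₀) = (-0.0090, 0.0160, -0.0240)
I·α + gyro = (0.1000, 0.1400, 0.1500)
Δv = v₁−v₀ = (-0.03200000, 0.03600000, -0.04400000)
F = m·Δv/dt = (-0.8000, 0.9000, -1.1000)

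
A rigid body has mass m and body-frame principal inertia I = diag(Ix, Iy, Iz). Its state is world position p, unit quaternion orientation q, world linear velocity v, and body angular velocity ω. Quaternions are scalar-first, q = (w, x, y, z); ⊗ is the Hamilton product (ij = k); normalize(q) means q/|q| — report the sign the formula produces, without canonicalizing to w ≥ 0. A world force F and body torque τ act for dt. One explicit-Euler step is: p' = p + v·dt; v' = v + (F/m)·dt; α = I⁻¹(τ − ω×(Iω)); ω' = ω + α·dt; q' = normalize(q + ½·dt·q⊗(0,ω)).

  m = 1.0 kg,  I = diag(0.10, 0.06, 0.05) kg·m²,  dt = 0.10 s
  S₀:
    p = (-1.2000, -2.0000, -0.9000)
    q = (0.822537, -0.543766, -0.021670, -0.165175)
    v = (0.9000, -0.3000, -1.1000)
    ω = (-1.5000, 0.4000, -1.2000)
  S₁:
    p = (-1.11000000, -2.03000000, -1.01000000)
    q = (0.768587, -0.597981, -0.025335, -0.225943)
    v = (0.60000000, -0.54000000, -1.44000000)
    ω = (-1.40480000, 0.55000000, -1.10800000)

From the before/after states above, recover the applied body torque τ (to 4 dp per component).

τ = (0.1000, 0.1800, 0.0700)

ω₁ − ω₀ = (0.09520000, 0.15000000, 0.09200000)
gyro term ω₀×Iω₀ = (0.0048, 0.0900, 0.0240)
applied torque τ = (0.1000, 0.1800, 0.0700)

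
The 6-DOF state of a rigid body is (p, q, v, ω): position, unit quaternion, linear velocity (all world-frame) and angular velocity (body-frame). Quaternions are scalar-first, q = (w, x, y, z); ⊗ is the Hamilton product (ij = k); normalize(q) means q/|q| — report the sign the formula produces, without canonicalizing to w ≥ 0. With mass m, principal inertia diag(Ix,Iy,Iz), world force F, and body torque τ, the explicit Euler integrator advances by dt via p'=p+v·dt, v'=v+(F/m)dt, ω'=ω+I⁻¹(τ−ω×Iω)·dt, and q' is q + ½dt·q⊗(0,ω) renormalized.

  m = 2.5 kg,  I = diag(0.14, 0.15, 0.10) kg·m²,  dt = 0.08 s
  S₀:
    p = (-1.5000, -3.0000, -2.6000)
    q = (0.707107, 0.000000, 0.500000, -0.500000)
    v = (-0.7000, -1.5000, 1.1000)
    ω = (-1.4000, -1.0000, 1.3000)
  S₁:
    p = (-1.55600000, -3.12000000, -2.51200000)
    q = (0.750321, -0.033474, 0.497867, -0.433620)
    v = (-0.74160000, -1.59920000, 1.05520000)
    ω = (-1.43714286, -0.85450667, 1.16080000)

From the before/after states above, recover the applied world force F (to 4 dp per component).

velocity change Δv = (-0.04160000, -0.09920000, -0.04480000)
F = m·Δv/dt = (-1.3000, -3.1000, -1.4000)

F = (-1.3000, -3.1000, -1.4000)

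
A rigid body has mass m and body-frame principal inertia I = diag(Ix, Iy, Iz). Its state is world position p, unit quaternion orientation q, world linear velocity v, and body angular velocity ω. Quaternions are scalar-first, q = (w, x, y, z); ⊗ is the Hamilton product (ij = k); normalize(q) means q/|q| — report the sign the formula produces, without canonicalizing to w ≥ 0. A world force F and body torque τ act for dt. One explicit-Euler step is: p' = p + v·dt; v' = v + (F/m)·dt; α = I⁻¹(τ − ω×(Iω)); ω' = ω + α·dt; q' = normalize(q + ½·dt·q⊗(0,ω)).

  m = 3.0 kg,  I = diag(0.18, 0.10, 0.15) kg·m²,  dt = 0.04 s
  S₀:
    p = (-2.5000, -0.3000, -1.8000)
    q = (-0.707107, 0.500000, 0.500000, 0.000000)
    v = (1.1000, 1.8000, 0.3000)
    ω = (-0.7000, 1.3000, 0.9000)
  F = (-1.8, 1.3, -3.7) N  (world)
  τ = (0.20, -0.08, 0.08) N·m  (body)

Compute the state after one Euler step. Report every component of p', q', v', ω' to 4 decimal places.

p + v·dt = (-2.4560, -0.2280, -1.7880)
v + (F/m)dt = (1.0760, 1.8173, 0.2507)
angular accel α = (0.7861, -0.6110, 0.0480)
ω' = ω + α·dt = (-0.6686, 1.2756, 0.9019)
Hamilton product q⊗(0,ω) = (-0.3000000, 0.9449749, -1.3692391, 0.3636037)
updated quaternion q' = (-0.7127, 0.5186, 0.4723, 0.0073)

p' = (-2.4560, -0.2280, -1.7880)
q' = (-0.7127, 0.5186, 0.4723, 0.0073)
v' = (1.0760, 1.8173, 0.2507)
ω' = (-0.6686, 1.2756, 0.9019)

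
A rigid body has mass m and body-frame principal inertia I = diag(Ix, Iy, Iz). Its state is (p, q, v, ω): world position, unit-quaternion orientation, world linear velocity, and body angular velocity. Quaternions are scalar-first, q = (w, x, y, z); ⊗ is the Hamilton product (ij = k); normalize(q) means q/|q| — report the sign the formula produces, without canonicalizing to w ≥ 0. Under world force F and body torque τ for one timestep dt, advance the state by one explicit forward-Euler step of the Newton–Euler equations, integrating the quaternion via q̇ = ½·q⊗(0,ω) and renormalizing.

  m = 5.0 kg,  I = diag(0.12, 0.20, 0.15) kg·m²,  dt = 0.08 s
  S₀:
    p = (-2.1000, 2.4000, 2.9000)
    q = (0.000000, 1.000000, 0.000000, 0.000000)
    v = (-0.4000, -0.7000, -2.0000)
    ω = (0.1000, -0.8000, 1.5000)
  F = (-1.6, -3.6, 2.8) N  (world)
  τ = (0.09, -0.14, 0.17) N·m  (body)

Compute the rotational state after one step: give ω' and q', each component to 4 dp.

ω' = (0.1200, -0.8542, 1.5941)
q' = (-0.0040, 0.9977, -0.0599, -0.0319)

ω×(Iω) gyroscopic = (0.0600, -0.0045, -0.0064)
(τ − ω×Iω)/I = (0.2500, -0.6775, 1.1760)
ω' = ω + α·dt = (0.1200, -0.8542, 1.5941)
2q̇ = q⊗(0,ω) = (-0.1000000, 0.0000000, -1.5000000, -0.8000000)
q' = normalize(q + ½dt·q⊗(0,ω)) = (-0.0040, 0.9977, -0.0599, -0.0319)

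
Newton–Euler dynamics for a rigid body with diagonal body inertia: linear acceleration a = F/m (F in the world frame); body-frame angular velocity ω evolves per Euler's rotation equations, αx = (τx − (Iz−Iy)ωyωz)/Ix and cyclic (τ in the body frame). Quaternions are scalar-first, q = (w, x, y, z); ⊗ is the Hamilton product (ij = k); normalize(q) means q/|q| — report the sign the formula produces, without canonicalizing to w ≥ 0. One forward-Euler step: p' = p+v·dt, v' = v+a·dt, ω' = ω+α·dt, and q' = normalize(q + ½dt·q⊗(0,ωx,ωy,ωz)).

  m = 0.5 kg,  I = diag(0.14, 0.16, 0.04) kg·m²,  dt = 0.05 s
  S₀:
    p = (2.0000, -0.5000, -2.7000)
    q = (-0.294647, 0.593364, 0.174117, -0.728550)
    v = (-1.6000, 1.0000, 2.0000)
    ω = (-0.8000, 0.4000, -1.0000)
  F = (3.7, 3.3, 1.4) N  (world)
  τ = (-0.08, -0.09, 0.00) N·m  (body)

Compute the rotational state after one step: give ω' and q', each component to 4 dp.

precession coupling ω×(Iω) = (0.0480, 0.0800, -0.0064)
(τ − ω×Iω)/I = (-0.9143, -1.0625, 0.1600)
ω + α·dt = (-0.8457, 0.3469, -0.9920)
Hamilton product q⊗(0,ω) = (-0.3235056, 0.3530206, 1.0583452, 0.6712862)
q + ½dt·q⊗(0,ω), renormalized = (-0.3026, 0.6019, 0.2005, -0.7114)

ω' = (-0.8457, 0.3469, -0.9920)
q' = (-0.3026, 0.6019, 0.2005, -0.7114)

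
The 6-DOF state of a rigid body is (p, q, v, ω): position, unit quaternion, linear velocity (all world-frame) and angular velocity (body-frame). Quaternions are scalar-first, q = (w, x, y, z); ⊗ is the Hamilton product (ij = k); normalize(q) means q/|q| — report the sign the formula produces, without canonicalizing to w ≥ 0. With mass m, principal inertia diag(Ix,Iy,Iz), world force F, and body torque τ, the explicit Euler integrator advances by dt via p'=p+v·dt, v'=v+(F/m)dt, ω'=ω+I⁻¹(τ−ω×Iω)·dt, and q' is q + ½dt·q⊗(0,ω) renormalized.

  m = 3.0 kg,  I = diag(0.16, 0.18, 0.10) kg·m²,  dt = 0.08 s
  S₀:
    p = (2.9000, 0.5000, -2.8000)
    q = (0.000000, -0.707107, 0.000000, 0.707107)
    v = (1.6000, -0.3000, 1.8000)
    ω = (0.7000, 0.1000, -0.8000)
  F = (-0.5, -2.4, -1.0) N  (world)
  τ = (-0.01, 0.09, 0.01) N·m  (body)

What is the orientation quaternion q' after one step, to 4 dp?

q' = (0.0424, -0.7093, -0.0028, 0.7036)

Hamilton product q⊗(0,ω) = (1.0606605, -0.0707107, -0.0707107, -0.0707107)
q + ½dt·q⊗(0,ω), renormalized = (0.0424, -0.7093, -0.0028, 0.7036)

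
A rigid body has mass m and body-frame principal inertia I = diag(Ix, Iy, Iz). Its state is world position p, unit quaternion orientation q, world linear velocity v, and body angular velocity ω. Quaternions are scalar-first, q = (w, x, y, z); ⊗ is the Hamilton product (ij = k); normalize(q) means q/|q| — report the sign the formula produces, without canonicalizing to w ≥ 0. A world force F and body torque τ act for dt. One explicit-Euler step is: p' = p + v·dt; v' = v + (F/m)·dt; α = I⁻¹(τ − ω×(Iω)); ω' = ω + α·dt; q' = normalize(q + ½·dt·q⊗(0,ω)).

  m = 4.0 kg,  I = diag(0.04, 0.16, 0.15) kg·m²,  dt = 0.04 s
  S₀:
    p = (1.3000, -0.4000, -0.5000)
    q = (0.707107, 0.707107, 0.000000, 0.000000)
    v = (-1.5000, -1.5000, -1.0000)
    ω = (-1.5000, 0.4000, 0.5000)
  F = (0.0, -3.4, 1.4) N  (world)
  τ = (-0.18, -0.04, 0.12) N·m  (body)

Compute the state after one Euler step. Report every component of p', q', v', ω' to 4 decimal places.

p' = (1.2400, -0.4600, -0.5400)
q' = (0.7279, 0.6855, -0.0014, 0.0127)
v' = (-1.5000, -1.5340, -0.9860)
ω' = (-1.6780, 0.3694, 0.5512)

a = F/m = (0.0000, -0.8500, 0.3500)
p' = p + v·dt = (1.2400, -0.4600, -0.5400)
new velocity v' = (-1.5000, -1.5340, -0.9860)
gyro term ω×Iω = (-0.0020, 0.0825, -0.0720)
(τ − ω×Iω)/I = (-4.4500, -0.7656, 1.2800)
ω + α·dt = (-1.6780, 0.3694, 0.5512)
2q̇ = q⊗(0,ω) = (1.0606605, -1.0606605, -0.0707107, 0.6363963)
q + ½dt·q⊗(0,ω), renormalized = (0.7279, 0.6855, -0.0014, 0.0127)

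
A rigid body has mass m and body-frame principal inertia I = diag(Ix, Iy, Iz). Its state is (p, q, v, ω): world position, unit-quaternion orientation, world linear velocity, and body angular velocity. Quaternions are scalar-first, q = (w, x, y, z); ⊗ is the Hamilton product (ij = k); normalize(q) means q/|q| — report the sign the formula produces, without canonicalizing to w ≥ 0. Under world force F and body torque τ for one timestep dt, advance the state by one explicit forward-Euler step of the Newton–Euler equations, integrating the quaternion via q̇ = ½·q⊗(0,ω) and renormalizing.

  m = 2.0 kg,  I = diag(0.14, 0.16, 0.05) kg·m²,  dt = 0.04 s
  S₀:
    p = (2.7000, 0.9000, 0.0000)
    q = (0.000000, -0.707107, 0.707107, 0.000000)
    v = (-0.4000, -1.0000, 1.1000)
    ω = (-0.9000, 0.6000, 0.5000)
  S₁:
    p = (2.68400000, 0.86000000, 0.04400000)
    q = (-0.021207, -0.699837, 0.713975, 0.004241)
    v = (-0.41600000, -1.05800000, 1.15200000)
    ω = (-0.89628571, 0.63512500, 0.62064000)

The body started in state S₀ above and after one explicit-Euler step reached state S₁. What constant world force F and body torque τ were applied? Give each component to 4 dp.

F = (-0.8000, -2.9000, 2.6000)
τ = (-0.0200, 0.1000, 0.1400)

Δv = v₁−v₀ = (-0.01600000, -0.05800000, 0.05200000)
applied force F = (-0.8000, -2.9000, 2.6000)
Δω = ω₁−ω₀ = (0.00371429, 0.03512500, 0.12064000)
I·α + gyro = (-0.0200, 0.1000, 0.1400)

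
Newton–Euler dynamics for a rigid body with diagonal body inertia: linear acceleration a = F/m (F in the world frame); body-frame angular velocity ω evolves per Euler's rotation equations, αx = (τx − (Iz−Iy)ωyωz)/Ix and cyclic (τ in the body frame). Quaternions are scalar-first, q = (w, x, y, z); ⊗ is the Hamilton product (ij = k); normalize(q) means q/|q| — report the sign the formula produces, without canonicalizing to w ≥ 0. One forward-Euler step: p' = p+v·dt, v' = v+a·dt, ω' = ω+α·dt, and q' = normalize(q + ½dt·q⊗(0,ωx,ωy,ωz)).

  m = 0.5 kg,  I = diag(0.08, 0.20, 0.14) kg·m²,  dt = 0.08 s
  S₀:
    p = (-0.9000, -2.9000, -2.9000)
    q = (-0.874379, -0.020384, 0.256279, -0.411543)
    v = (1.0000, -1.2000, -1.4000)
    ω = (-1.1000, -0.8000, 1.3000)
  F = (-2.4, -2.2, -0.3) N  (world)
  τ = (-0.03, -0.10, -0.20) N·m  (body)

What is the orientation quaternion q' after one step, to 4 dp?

2q̇ = q⊗(0,ω) = (0.7176067, 0.9657452, 1.1786997, -0.8384786)
q' = normalize(q + ½dt·q⊗(0,ω)) = (-0.8433, 0.0182, 0.3026, -0.4438)

q' = (-0.8433, 0.0182, 0.3026, -0.4438)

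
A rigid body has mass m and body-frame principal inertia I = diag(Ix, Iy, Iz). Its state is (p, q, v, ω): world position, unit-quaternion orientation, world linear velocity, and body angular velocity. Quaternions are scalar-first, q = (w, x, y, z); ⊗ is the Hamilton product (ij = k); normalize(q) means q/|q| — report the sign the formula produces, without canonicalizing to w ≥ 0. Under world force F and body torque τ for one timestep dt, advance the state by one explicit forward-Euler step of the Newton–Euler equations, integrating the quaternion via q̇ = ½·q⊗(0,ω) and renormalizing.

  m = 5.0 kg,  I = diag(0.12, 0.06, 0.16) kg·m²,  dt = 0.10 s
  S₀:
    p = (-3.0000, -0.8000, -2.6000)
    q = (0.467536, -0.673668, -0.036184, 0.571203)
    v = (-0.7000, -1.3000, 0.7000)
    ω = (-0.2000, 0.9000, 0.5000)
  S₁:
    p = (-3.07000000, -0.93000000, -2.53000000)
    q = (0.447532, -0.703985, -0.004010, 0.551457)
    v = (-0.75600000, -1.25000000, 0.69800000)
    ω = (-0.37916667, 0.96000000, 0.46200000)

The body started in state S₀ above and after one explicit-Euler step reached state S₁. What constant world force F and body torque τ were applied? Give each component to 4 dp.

F = (-2.8000, 2.5000, -0.1000)
τ = (-0.1700, 0.0400, -0.0500)

Δω = ω₁−ω₀ = (-0.17916667, 0.06000000, -0.03800000)
precession coupling = (0.0450, 0.0040, 0.0108)
I·α + gyro = (-0.1700, 0.0400, -0.0500)
Δv = v₁−v₀ = (-0.05600000, 0.05000000, -0.00200000)
F = m·Δv/dt = (-2.8000, 2.5000, -0.1000)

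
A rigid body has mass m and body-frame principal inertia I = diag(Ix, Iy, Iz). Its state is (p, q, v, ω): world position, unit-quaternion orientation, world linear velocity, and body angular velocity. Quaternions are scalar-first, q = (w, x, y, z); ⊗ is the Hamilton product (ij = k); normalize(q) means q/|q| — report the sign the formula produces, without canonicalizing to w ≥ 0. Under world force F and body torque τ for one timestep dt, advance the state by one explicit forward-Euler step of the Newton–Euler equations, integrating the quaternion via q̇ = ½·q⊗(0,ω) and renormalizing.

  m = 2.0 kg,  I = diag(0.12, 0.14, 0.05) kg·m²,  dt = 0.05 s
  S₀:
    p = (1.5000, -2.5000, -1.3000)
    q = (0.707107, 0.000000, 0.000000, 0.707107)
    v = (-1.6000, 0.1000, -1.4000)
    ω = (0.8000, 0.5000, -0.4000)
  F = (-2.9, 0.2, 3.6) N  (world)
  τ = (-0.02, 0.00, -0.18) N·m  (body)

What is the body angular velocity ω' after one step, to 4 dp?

α = I⁻¹(τ − ω×Iω) = (-0.3167, 0.1600, -3.7600)
new body rate ω' = (0.7842, 0.5080, -0.5880)

ω' = (0.7842, 0.5080, -0.5880)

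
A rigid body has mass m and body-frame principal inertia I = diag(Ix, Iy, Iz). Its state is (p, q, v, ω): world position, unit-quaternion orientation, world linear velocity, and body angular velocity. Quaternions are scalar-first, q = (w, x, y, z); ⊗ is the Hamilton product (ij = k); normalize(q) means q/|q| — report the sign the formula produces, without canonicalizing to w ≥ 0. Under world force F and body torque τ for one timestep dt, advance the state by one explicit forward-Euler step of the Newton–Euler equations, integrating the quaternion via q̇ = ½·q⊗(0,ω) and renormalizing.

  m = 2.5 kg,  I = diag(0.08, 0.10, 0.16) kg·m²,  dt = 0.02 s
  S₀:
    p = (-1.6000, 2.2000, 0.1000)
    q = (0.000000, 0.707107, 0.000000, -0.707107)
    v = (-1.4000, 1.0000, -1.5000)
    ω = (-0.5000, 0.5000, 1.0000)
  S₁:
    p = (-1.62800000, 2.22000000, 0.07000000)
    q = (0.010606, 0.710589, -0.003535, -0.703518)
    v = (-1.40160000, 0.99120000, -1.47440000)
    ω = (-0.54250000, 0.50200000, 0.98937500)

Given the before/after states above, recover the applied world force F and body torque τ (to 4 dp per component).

F = (-0.2000, -1.1000, 3.2000)
τ = (-0.1400, 0.0500, -0.0900)

Δω = ω₁−ω₀ = (-0.04250000, 0.00200000, -0.01062500)
precession coupling = (0.0300, 0.0400, -0.0050)
applied torque τ = (-0.1400, 0.0500, -0.0900)
v₁ − v₀ = (-0.00160000, -0.00880000, 0.02560000)
F = m·Δv/dt = (-0.2000, -1.1000, 3.2000)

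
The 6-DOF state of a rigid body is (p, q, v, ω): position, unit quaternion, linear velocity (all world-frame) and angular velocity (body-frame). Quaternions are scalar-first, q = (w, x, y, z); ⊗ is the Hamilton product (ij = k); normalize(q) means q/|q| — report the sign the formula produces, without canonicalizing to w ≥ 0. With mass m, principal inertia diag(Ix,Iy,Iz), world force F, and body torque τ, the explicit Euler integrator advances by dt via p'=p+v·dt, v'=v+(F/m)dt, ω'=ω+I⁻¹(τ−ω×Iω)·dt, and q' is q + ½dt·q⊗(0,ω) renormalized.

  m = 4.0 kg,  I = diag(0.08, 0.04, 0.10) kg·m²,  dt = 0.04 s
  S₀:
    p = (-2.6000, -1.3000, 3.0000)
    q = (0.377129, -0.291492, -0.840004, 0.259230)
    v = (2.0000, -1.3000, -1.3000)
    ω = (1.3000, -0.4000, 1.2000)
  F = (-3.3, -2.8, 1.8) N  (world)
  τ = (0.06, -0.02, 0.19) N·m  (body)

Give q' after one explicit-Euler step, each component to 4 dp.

q' = (0.3715, -0.2996, -0.8287, 0.2923)

q⊗(0,ω) = (-0.2681380, -0.4140451, 0.5359378, 1.6611568)
q + ½dt·q⊗(0,ω), renormalized = (0.3715, -0.2996, -0.8287, 0.2923)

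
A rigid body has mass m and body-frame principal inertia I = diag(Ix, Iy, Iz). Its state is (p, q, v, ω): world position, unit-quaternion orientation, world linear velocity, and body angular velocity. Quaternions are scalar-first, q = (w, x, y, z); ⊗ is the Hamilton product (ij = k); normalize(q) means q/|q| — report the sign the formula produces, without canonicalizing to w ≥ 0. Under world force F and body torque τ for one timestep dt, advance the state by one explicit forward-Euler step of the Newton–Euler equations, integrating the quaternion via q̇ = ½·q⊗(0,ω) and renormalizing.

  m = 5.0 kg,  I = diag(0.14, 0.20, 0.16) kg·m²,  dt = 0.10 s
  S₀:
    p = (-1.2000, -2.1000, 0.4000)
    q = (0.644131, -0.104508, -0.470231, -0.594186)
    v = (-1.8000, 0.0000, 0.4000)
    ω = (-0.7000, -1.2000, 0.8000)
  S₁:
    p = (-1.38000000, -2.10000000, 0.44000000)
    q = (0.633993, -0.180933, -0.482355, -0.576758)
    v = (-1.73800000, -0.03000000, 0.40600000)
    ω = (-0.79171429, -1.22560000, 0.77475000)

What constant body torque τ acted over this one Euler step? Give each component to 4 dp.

Δω = ω₁−ω₀ = (-0.09171429, -0.02560000, -0.02525000)
gyro term ω₀×Iω₀ = (0.0384, 0.0112, 0.0504)
τ = I·(Δω/dt) + ω₀×(Iω₀) = (-0.0900, -0.0400, 0.0100)

τ = (-0.0900, -0.0400, 0.0100)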